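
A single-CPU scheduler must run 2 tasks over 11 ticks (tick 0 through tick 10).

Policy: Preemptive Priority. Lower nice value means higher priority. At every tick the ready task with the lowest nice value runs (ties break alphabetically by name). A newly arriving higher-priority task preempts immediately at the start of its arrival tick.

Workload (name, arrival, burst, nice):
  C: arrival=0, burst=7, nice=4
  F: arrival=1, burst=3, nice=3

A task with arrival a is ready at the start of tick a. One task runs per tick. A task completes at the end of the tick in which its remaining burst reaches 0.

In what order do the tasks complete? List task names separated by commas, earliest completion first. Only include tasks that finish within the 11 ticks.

t=0: ready={C} → run C
t=1: ready={C,F} → run F
t=2: ready={C,F} → run F
t=3: ready={C,F} → run F
t=4: ready={C} → run C
t=5: ready={C} → run C
t=6: ready={C} → run C
t=7: ready={C} → run C
t=8: ready={C} → run C
t=9: ready={C} → run C
t=10: (idle)

completion order = F, C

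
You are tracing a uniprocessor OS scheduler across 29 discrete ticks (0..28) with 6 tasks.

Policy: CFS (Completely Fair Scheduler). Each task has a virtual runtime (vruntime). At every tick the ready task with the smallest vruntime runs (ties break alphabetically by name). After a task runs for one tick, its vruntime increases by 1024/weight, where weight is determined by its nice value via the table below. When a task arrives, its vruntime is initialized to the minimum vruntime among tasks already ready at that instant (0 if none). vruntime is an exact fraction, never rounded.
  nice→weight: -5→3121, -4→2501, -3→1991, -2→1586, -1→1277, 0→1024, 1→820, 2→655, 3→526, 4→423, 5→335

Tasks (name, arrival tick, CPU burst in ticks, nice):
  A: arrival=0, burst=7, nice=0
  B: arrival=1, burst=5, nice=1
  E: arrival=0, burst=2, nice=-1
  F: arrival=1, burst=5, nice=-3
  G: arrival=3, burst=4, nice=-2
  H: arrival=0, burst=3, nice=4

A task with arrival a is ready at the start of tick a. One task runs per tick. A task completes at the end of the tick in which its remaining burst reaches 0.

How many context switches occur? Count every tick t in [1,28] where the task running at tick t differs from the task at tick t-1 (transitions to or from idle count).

t=0: vr[A=0 E=0 H=0] → run A
t=1: vr[A=1 B=0 E=0 F=0 H=0] → run B
t=2: vr[A=1 B=256/205 E=0 F=0 H=0] → run E
t=3: vr[A=1 B=256/205 E=1024/1277 F=0 G=0 H=0] → run F
t=4: vr[A=1 B=256/205 E=1024/1277 F=1024/1991 G=0 H=0] → run G
t=5: vr[A=1 B=256/205 E=1024/1277 F=1024/1991 G=512/793 H=0] → run H
t=6: vr[A=1 B=256/205 E=1024/1277 F=1024/1991 G=512/793 H=1024/423] → run F
t=7: vr[A=1 B=256/205 E=1024/1277 F=2048/1991 G=512/793 H=1024/423] → run G
t=8: vr[A=1 B=256/205 E=1024/1277 F=2048/1991 G=1024/793 H=1024/423] → run E
t=9: vr[A=1 B=256/205 F=2048/1991 G=1024/793 H=1024/423] → run A
t=10: vr[A=2 B=256/205 F=2048/1991 G=1024/793 H=1024/423] → run F
t=11: vr[A=2 B=256/205 F=3072/1991 G=1024/793 H=1024/423] → run B
t=12: vr[A=2 B=512/205 F=3072/1991 G=1024/793 H=1024/423] → run G
t=13: vr[A=2 B=512/205 F=3072/1991 G=1536/793 H=1024/423] → run F
t=14: vr[A=2 B=512/205 F=4096/1991 G=1536/793 H=1024/423] → run G
t=15: vr[A=2 B=512/205 F=4096/1991 H=1024/423] → run A
t=16: vr[A=3 B=512/205 F=4096/1991 H=1024/423] → run F
t=17: vr[A=3 B=512/205 H=1024/423] → run H
t=18: vr[A=3 B=512/205 H=2048/423] → run B
t=19: vr[A=3 B=768/205 H=2048/423] → run A
t=20: vr[A=4 B=768/205 H=2048/423] → run B
t=21: vr[A=4 B=1024/205 H=2048/423] → run A
t=22: vr[A=5 B=1024/205 H=2048/423] → run H
t=23: vr[A=5 B=1024/205] → run B
t=24: vr[A=5] → run A
t=25: vr[A=6] → run A
t=26: (idle)
t=27: (idle)
t=28: (idle)

context switches = 25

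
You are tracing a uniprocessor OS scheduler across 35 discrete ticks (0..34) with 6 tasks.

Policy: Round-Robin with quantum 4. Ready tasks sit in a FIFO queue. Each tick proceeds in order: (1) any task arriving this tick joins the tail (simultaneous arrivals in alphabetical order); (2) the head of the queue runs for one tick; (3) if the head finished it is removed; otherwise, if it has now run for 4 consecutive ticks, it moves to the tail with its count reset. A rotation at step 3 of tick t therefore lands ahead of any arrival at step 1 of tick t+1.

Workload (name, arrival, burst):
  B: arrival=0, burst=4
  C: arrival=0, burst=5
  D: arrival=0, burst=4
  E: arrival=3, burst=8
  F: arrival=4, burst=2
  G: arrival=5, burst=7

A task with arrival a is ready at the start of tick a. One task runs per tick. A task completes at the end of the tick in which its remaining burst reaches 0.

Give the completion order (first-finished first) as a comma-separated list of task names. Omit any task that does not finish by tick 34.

completion order = B, D, F, C, E, G

t=0: queue=[B,C,D] q_used=0 → run B
t=1: queue=[B,C,D] q_used=1 → run B
t=2: queue=[B,C,D] q_used=2 → run B
t=3: queue=[B,C,D,E] q_used=3 → run B
t=4: queue=[C,D,E,F] q_used=0 → run C
t=5: queue=[C,D,E,F,G] q_used=1 → run C
t=6: queue=[C,D,E,F,G] q_used=2 → run C
t=7: queue=[C,D,E,F,G] q_used=3 → run C
t=8: queue=[D,E,F,G,C] q_used=0 → run D
t=9: queue=[D,E,F,G,C] q_used=1 → run D
t=10: queue=[D,E,F,G,C] q_used=2 → run D
t=11: queue=[D,E,F,G,C] q_used=3 → run D
t=12: queue=[E,F,G,C] q_used=0 → run E
t=13: queue=[E,F,G,C] q_used=1 → run E
t=14: queue=[E,F,G,C] q_used=2 → run E
t=15: queue=[E,F,G,C] q_used=3 → run E
t=16: queue=[F,G,C,E] q_used=0 → run F
t=17: queue=[F,G,C,E] q_used=1 → run F
t=18: queue=[G,C,E] q_used=0 → run G
t=19: queue=[G,C,E] q_used=1 → run G
t=20: queue=[G,C,E] q_used=2 → run G
t=21: queue=[G,C,E] q_used=3 → run G
t=22: queue=[C,E,G] q_used=0 → run C
t=23: queue=[E,G] q_used=0 → run E
t=24: queue=[E,G] q_used=1 → run E
t=25: queue=[E,G] q_used=2 → run E
t=26: queue=[E,G] q_used=3 → run E
t=27: queue=[G] q_used=0 → run G
t=28: queue=[G] q_used=1 → run G
t=29: queue=[G] q_used=2 → run G
t=30: (idle)
t=31: (idle)
t=32: (idle)
t=33: (idle)
t=34: (idle)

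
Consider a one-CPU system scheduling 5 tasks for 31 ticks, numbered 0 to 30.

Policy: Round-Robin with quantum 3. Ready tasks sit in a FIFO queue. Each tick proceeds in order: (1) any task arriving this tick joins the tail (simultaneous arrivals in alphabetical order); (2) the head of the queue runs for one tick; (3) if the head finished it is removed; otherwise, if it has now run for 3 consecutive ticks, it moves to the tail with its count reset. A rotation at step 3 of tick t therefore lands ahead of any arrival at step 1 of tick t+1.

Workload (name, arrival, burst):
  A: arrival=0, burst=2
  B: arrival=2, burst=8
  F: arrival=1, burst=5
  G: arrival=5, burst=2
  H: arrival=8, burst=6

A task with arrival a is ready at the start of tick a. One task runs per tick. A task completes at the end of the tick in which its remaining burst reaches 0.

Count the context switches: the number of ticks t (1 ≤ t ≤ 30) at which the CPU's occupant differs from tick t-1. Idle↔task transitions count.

t=0: queue=[A] q_used=0 → run A
t=1: queue=[A,F] q_used=1 → run A
t=2: queue=[F,B] q_used=0 → run F
t=3: queue=[F,B] q_used=1 → run F
t=4: queue=[F,B] q_used=2 → run F
t=5: queue=[B,F,G] q_used=0 → run B
t=6: queue=[B,F,G] q_used=1 → run B
t=7: queue=[B,F,G] q_used=2 → run B
t=8: queue=[F,G,B,H] q_used=0 → run F
t=9: queue=[F,G,B,H] q_used=1 → run F
t=10: queue=[G,B,H] q_used=0 → run G
t=11: queue=[G,B,H] q_used=1 → run G
t=12: queue=[B,H] q_used=0 → run B
t=13: queue=[B,H] q_used=1 → run B
t=14: queue=[B,H] q_used=2 → run B
t=15: queue=[H,B] q_used=0 → run H
t=16: queue=[H,B] q_used=1 → run H
t=17: queue=[H,B] q_used=2 → run H
t=18: queue=[B,H] q_used=0 → run B
t=19: queue=[B,H] q_used=1 → run B
t=20: queue=[H] q_used=0 → run H
t=21: queue=[H] q_used=1 → run H
t=22: queue=[H] q_used=2 → run H
t=23: (idle)
t=24: (idle)
t=25: (idle)
t=26: (idle)
t=27: (idle)
t=28: (idle)
t=29: (idle)
t=30: (idle)

context switches = 9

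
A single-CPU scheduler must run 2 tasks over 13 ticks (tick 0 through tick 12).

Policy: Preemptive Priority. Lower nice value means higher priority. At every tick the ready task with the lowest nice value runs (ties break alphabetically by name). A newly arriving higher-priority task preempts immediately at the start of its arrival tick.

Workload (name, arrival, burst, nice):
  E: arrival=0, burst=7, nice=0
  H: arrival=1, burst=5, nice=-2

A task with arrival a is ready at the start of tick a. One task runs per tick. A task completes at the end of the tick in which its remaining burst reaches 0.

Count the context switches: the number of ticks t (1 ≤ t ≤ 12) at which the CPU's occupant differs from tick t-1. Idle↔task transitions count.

context switches = 3

t=0: ready={E} → run E
t=1: ready={E,H} → run H
t=2: ready={E,H} → run H
t=3: ready={E,H} → run H
t=4: ready={E,H} → run H
t=5: ready={E,H} → run H
t=6: ready={E} → run E
t=7: ready={E} → run E
t=8: ready={E} → run E
t=9: ready={E} → run E
t=10: ready={E} → run E
t=11: ready={E} → run E
t=12: (idle)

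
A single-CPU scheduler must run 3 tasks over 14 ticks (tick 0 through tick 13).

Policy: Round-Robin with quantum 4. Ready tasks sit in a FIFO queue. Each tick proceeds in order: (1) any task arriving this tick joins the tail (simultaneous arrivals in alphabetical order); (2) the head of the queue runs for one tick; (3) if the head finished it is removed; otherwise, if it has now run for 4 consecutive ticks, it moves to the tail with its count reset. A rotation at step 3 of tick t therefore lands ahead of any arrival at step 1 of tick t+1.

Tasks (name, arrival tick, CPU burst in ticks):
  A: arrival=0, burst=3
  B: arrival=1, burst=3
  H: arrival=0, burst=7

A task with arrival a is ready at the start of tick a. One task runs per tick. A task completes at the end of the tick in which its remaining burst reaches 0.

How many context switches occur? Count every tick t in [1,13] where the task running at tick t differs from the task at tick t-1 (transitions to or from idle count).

t=0: queue=[A,H] q_used=0 → run A
t=1: queue=[A,H,B] q_used=1 → run A
t=2: queue=[A,H,B] q_used=2 → run A
t=3: queue=[H,B] q_used=0 → run H
t=4: queue=[H,B] q_used=1 → run H
t=5: queue=[H,B] q_used=2 → run H
t=6: queue=[H,B] q_used=3 → run H
t=7: queue=[B,H] q_used=0 → run B
t=8: queue=[B,H] q_used=1 → run B
t=9: queue=[B,H] q_used=2 → run B
t=10: queue=[H] q_used=0 → run H
t=11: queue=[H] q_used=1 → run H
t=12: queue=[H] q_used=2 → run H
t=13: (idle)

context switches = 4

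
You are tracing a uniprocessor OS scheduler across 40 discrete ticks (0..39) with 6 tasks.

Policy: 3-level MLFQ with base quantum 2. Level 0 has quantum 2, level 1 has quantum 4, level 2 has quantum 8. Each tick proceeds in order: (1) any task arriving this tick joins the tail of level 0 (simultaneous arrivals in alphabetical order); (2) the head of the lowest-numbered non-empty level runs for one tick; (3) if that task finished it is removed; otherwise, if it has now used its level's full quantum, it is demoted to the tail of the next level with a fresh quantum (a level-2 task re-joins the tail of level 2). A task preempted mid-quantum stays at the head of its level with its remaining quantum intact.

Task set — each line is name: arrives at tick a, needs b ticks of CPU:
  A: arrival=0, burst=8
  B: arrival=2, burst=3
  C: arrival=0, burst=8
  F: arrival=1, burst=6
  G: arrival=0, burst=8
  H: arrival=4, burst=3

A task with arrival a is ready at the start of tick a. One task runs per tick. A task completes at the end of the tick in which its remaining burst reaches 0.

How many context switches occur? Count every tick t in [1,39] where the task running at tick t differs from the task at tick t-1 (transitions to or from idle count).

context switches = 15

t=0: L0/L1/L2 = ACG/-/- → run A
t=1: L0/L1/L2 = ACGF/-/- → run A
t=2: L0/L1/L2 = CGFB/A/- → run C
t=3: L0/L1/L2 = CGFB/A/- → run C
t=4: L0/L1/L2 = GFBH/AC/- → run G
t=5: L0/L1/L2 = GFBH/AC/- → run G
t=6: L0/L1/L2 = FBH/ACG/- → run F
t=7: L0/L1/L2 = FBH/ACG/- → run F
t=8: L0/L1/L2 = BH/ACGF/- → run B
t=9: L0/L1/L2 = BH/ACGF/- → run B
t=10: L0/L1/L2 = H/ACGFB/- → run H
t=11: L0/L1/L2 = H/ACGFB/- → run H
t=12: L0/L1/L2 = -/ACGFBH/- → run A
t=13: L0/L1/L2 = -/ACGFBH/- → run A
t=14: L0/L1/L2 = -/ACGFBH/- → run A
t=15: L0/L1/L2 = -/ACGFBH/- → run A
t=16: L0/L1/L2 = -/CGFBH/A → run C
t=17: L0/L1/L2 = -/CGFBH/A → run C
t=18: L0/L1/L2 = -/CGFBH/A → run C
t=19: L0/L1/L2 = -/CGFBH/A → run C
t=20: L0/L1/L2 = -/GFBH/AC → run G
t=21: L0/L1/L2 = -/GFBH/AC → run G
t=22: L0/L1/L2 = -/GFBH/AC → run G
t=23: L0/L1/L2 = -/GFBH/AC → run G
t=24: L0/L1/L2 = -/FBH/ACG → run F
t=25: L0/L1/L2 = -/FBH/ACG → run F
t=26: L0/L1/L2 = -/FBH/ACG → run F
t=27: L0/L1/L2 = -/FBH/ACG → run F
t=28: L0/L1/L2 = -/BH/ACG → run B
t=29: L0/L1/L2 = -/H/ACG → run H
t=30: L0/L1/L2 = -/-/ACG → run A
t=31: L0/L1/L2 = -/-/ACG → run A
t=32: L0/L1/L2 = -/-/CG → run C
t=33: L0/L1/L2 = -/-/CG → run C
t=34: L0/L1/L2 = -/-/G → run G
t=35: L0/L1/L2 = -/-/G → run G
t=36: (idle)
t=37: (idle)
t=38: (idle)
t=39: (idle)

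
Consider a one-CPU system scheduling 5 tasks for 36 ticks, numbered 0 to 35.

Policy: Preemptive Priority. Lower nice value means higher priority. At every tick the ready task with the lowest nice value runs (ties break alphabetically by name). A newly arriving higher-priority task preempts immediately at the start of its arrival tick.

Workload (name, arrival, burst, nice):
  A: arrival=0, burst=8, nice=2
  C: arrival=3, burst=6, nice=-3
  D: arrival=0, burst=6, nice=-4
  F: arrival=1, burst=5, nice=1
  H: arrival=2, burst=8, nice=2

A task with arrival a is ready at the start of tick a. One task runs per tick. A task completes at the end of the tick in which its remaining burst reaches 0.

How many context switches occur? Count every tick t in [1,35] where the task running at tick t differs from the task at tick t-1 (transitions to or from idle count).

context switches = 5

t=0: ready={A,D} → run D
t=1: ready={A,D,F} → run D
t=2: ready={A,D,F,H} → run D
t=3: ready={A,C,D,F,H} → run D
t=4: ready={A,C,D,F,H} → run D
t=5: ready={A,C,D,F,H} → run D
t=6: ready={A,C,F,H} → run C
t=7: ready={A,C,F,H} → run C
t=8: ready={A,C,F,H} → run C
t=9: ready={A,C,F,H} → run C
t=10: ready={A,C,F,H} → run C
t=11: ready={A,C,F,H} → run C
t=12: ready={A,F,H} → run F
t=13: ready={A,F,H} → run F
t=14: ready={A,F,H} → run F
t=15: ready={A,F,H} → run F
t=16: ready={A,F,H} → run F
t=17: ready={A,H} → run A
t=18: ready={A,H} → run A
t=19: ready={A,H} → run A
t=20: ready={A,H} → run A
t=21: ready={A,H} → run A
t=22: ready={A,H} → run A
t=23: ready={A,H} → run A
t=24: ready={A,H} → run A
t=25: ready={H} → run H
t=26: ready={H} → run H
t=27: ready={H} → run H
t=28: ready={H} → run H
t=29: ready={H} → run H
t=30: ready={H} → run H
t=31: ready={H} → run H
t=32: ready={H} → run H
t=33: (idle)
t=34: (idle)
t=35: (idle)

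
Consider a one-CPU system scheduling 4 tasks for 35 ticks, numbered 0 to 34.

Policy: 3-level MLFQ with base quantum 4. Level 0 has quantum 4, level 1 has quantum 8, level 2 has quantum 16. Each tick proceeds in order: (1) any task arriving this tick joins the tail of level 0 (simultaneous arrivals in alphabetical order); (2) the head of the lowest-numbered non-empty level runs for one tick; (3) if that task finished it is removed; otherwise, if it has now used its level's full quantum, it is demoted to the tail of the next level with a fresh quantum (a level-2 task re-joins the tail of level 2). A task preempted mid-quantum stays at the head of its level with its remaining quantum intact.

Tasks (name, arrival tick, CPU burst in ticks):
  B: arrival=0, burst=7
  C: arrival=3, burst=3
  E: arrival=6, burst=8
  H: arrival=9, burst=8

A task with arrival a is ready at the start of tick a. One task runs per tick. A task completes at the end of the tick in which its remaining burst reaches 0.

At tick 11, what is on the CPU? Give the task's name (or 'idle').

t=0: L0/L1/L2 = B/-/- → run B
t=1: L0/L1/L2 = B/-/- → run B
t=2: L0/L1/L2 = B/-/- → run B
t=3: L0/L1/L2 = BC/-/- → run B
t=4: L0/L1/L2 = C/B/- → run C
t=5: L0/L1/L2 = C/B/- → run C
t=6: L0/L1/L2 = CE/B/- → run C
t=7: L0/L1/L2 = E/B/- → run E
t=8: L0/L1/L2 = E/B/- → run E
t=9: L0/L1/L2 = EH/B/- → run E
t=10: L0/L1/L2 = EH/B/- → run E
t=11: L0/L1/L2 = H/BE/- → run H
t=12: L0/L1/L2 = H/BE/- → run H
t=13: L0/L1/L2 = H/BE/- → run H
t=14: L0/L1/L2 = H/BE/- → run H
t=15: L0/L1/L2 = -/BEH/- → run B
t=16: L0/L1/L2 = -/BEH/- → run B
t=17: L0/L1/L2 = -/BEH/- → run B
t=18: L0/L1/L2 = -/EH/- → run E
t=19: L0/L1/L2 = -/EH/- → run E
t=20: L0/L1/L2 = -/EH/- → run E
t=21: L0/L1/L2 = -/EH/- → run E
t=22: L0/L1/L2 = -/H/- → run H
t=23: L0/L1/L2 = -/H/- → run H
t=24: L0/L1/L2 = -/H/- → run H
t=25: L0/L1/L2 = -/H/- → run H
t=26: (idle)
t=27: (idle)
t=28: (idle)
t=29: (idle)
t=30: (idle)
t=31: (idle)
t=32: (idle)
t=33: (idle)
t=34: (idle)

running at tick 11 = H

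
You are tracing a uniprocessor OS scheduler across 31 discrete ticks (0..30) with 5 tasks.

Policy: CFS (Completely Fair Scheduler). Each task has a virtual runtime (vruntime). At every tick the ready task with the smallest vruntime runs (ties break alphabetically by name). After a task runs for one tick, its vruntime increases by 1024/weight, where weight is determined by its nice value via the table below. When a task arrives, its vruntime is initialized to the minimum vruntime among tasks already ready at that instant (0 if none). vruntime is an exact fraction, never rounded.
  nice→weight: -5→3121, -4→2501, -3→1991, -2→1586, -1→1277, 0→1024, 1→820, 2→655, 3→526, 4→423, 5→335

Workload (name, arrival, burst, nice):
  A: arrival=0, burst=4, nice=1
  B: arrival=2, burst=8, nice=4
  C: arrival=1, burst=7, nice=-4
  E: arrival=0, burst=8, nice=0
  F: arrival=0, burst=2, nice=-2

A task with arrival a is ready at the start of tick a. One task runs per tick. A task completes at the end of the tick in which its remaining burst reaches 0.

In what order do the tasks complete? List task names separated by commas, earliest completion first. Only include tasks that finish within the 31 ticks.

t=0: vr[A=0 E=0 F=0] → run A
t=1: vr[A=256/205 C=0 E=0 F=0] → run C
t=2: vr[A=256/205 B=0 C=1024/2501 E=0 F=0] → run B
t=3: vr[A=256/205 B=1024/423 C=1024/2501 E=0 F=0] → run E
t=4: vr[A=256/205 B=1024/423 C=1024/2501 E=1 F=0] → run F
t=5: vr[A=256/205 B=1024/423 C=1024/2501 E=1 F=512/793] → run C
t=6: vr[A=256/205 B=1024/423 C=2048/2501 E=1 F=512/793] → run F
t=7: vr[A=256/205 B=1024/423 C=2048/2501 E=1] → run C
t=8: vr[A=256/205 B=1024/423 C=3072/2501 E=1] → run E
t=9: vr[A=256/205 B=1024/423 C=3072/2501 E=2] → run C
t=10: vr[A=256/205 B=1024/423 C=4096/2501 E=2] → run A
t=11: vr[A=512/205 B=1024/423 C=4096/2501 E=2] → run C
t=12: vr[A=512/205 B=1024/423 C=5120/2501 E=2] → run E
t=13: vr[A=512/205 B=1024/423 C=5120/2501 E=3] → run C
t=14: vr[A=512/205 B=1024/423 C=6144/2501 E=3] → run B
t=15: vr[A=512/205 B=2048/423 C=6144/2501 E=3] → run C
t=16: vr[A=512/205 B=2048/423 E=3] → run A
t=17: vr[A=768/205 B=2048/423 E=3] → run E
t=18: vr[A=768/205 B=2048/423 E=4] → run A
t=19: vr[B=2048/423 E=4] → run E
t=20: vr[B=2048/423 E=5] → run B
t=21: vr[B=1024/141 E=5] → run E
t=22: vr[B=1024/141 E=6] → run E
t=23: vr[B=1024/141 E=7] → run E
t=24: vr[B=1024/141] → run B
t=25: vr[B=4096/423] → run B
t=26: vr[B=5120/423] → run B
t=27: vr[B=2048/141] → run B
t=28: vr[B=7168/423] → run B
t=29: (idle)
t=30: (idle)

completion order = F, C, A, E, B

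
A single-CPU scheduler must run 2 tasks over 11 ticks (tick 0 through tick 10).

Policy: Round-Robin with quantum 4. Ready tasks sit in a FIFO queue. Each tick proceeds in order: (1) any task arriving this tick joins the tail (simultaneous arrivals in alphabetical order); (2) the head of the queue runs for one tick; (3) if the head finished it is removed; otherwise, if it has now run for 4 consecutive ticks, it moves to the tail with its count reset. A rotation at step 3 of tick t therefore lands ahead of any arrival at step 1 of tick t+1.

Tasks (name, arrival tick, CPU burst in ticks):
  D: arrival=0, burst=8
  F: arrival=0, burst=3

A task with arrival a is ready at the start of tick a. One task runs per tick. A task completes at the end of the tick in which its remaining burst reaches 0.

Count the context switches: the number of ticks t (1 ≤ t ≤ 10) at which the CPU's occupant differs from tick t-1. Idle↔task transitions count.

t=0: queue=[D,F] q_used=0 → run D
t=1: queue=[D,F] q_used=1 → run D
t=2: queue=[D,F] q_used=2 → run D
t=3: queue=[D,F] q_used=3 → run D
t=4: queue=[F,D] q_used=0 → run F
t=5: queue=[F,D] q_used=1 → run F
t=6: queue=[F,D] q_used=2 → run F
t=7: queue=[D] q_used=0 → run D
t=8: queue=[D] q_used=1 → run D
t=9: queue=[D] q_used=2 → run D
t=10: queue=[D] q_used=3 → run D

context switches = 2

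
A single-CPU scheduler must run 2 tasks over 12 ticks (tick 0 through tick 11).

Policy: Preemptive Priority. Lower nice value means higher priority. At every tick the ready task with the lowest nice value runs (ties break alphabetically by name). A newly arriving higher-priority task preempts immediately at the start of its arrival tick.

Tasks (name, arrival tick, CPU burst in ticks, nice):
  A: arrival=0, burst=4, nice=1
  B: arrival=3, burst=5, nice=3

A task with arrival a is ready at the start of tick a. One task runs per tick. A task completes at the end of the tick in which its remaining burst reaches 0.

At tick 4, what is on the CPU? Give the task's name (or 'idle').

t=0: ready={A} → run A
t=1: ready={A} → run A
t=2: ready={A} → run A
t=3: ready={A,B} → run A
t=4: ready={B} → run B
t=5: ready={B} → run B
t=6: ready={B} → run B
t=7: ready={B} → run B
t=8: ready={B} → run B
t=9: (idle)
t=10: (idle)
t=11: (idle)

running at tick 4 = B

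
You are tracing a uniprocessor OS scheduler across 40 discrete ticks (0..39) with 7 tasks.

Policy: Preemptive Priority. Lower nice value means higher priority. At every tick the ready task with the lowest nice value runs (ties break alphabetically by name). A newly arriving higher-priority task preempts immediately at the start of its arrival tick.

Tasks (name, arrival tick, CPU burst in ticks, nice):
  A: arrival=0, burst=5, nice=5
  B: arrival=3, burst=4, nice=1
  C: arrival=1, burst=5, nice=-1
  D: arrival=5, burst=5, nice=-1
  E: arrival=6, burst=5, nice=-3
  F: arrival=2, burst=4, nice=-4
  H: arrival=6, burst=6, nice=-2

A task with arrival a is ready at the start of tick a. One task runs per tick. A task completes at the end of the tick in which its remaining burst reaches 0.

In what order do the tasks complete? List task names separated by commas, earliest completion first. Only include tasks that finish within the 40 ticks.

completion order = F, E, H, C, D, B, A

t=0: ready={A} → run A
t=1: ready={A,C} → run C
t=2: ready={A,C,F} → run F
t=3: ready={A,B,C,F} → run F
t=4: ready={A,B,C,F} → run F
t=5: ready={A,B,C,D,F} → run F
t=6: ready={A,B,C,D,E,H} → run E
t=7: ready={A,B,C,D,E,H} → run E
t=8: ready={A,B,C,D,E,H} → run E
t=9: ready={A,B,C,D,E,H} → run E
t=10: ready={A,B,C,D,E,H} → run E
t=11: ready={A,B,C,D,H} → run H
t=12: ready={A,B,C,D,H} → run H
t=13: ready={A,B,C,D,H} → run H
t=14: ready={A,B,C,D,H} → run H
t=15: ready={A,B,C,D,H} → run H
t=16: ready={A,B,C,D,H} → run H
t=17: ready={A,B,C,D} → run C
t=18: ready={A,B,C,D} → run C
t=19: ready={A,B,C,D} → run C
t=20: ready={A,B,C,D} → run C
t=21: ready={A,B,D} → run D
t=22: ready={A,B,D} → run D
t=23: ready={A,B,D} → run D
t=24: ready={A,B,D} → run D
t=25: ready={A,B,D} → run D
t=26: ready={A,B} → run B
t=27: ready={A,B} → run B
t=28: ready={A,B} → run B
t=29: ready={A,B} → run B
t=30: ready={A} → run A
t=31: ready={A} → run A
t=32: ready={A} → run A
t=33: ready={A} → run A
t=34: (idle)
t=35: (idle)
t=36: (idle)
t=37: (idle)
t=38: (idle)
t=39: (idle)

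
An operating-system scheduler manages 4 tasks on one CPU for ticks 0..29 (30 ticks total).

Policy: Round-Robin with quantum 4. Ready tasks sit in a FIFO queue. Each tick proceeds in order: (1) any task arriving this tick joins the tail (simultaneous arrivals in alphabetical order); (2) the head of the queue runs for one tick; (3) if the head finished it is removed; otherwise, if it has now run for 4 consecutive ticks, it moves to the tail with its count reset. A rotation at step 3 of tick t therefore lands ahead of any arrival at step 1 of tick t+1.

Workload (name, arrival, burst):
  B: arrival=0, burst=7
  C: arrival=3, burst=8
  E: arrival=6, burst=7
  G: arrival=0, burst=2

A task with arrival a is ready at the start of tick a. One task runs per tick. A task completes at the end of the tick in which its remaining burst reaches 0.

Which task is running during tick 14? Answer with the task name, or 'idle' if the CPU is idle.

t=0: queue=[B,G] q_used=0 → run B
t=1: queue=[B,G] q_used=1 → run B
t=2: queue=[B,G] q_used=2 → run B
t=3: queue=[B,G,C] q_used=3 → run B
t=4: queue=[G,C,B] q_used=0 → run G
t=5: queue=[G,C,B] q_used=1 → run G
t=6: queue=[C,B,E] q_used=0 → run C
t=7: queue=[C,B,E] q_used=1 → run C
t=8: queue=[C,B,E] q_used=2 → run C
t=9: queue=[C,B,E] q_used=3 → run C
t=10: queue=[B,E,C] q_used=0 → run B
t=11: queue=[B,E,C] q_used=1 → run B
t=12: queue=[B,E,C] q_used=2 → run B
t=13: queue=[E,C] q_used=0 → run E
t=14: queue=[E,C] q_used=1 → run E
t=15: queue=[E,C] q_used=2 → run E
t=16: queue=[E,C] q_used=3 → run E
t=17: queue=[C,E] q_used=0 → run C
t=18: queue=[C,E] q_used=1 → run C
t=19: queue=[C,E] q_used=2 → run C
t=20: queue=[C,E] q_used=3 → run C
t=21: queue=[E] q_used=0 → run E
t=22: queue=[E] q_used=1 → run E
t=23: queue=[E] q_used=2 → run E
t=24: (idle)
t=25: (idle)
t=26: (idle)
t=27: (idle)
t=28: (idle)
t=29: (idle)

running at tick 14 = E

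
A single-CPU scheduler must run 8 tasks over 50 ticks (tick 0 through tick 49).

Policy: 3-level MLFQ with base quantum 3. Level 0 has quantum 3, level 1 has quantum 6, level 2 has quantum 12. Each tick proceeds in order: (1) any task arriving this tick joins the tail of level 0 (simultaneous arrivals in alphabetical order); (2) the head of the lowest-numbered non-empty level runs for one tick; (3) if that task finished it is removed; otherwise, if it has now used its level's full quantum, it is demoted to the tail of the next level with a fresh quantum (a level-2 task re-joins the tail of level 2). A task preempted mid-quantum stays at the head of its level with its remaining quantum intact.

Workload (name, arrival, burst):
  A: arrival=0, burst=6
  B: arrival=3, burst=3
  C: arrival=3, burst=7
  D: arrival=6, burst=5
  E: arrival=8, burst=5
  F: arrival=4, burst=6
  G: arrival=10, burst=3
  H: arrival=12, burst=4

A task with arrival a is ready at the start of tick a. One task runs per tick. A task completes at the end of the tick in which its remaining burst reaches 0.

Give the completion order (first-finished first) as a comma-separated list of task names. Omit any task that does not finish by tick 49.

t=0: L0/L1/L2 = A/-/- → run A
t=1: L0/L1/L2 = A/-/- → run A
t=2: L0/L1/L2 = A/-/- → run A
t=3: L0/L1/L2 = BC/A/- → run B
t=4: L0/L1/L2 = BCF/A/- → run B
t=5: L0/L1/L2 = BCF/A/- → run B
t=6: L0/L1/L2 = CFD/A/- → run C
t=7: L0/L1/L2 = CFD/A/- → run C
t=8: L0/L1/L2 = CFDE/A/- → run C
t=9: L0/L1/L2 = FDE/AC/- → run F
t=10: L0/L1/L2 = FDEG/AC/- → run F
t=11: L0/L1/L2 = FDEG/AC/- → run F
t=12: L0/L1/L2 = DEGH/ACF/- → run D
t=13: L0/L1/L2 = DEGH/ACF/- → run D
t=14: L0/L1/L2 = DEGH/ACF/- → run D
t=15: L0/L1/L2 = EGH/ACFD/- → run E
t=16: L0/L1/L2 = EGH/ACFD/- → run E
t=17: L0/L1/L2 = EGH/ACFD/- → run E
t=18: L0/L1/L2 = GH/ACFDE/- → run G
t=19: L0/L1/L2 = GH/ACFDE/- → run G
t=20: L0/L1/L2 = GH/ACFDE/- → run G
t=21: L0/L1/L2 = H/ACFDE/- → run H
t=22: L0/L1/L2 = H/ACFDE/- → run H
t=23: L0/L1/L2 = H/ACFDE/- → run H
t=24: L0/L1/L2 = -/ACFDEH/- → run A
t=25: L0/L1/L2 = -/ACFDEH/- → run A
t=26: L0/L1/L2 = -/ACFDEH/- → run A
t=27: L0/L1/L2 = -/CFDEH/- → run C
t=28: L0/L1/L2 = -/CFDEH/- → run C
t=29: L0/L1/L2 = -/CFDEH/- → run C
t=30: L0/L1/L2 = -/CFDEH/- → run C
t=31: L0/L1/L2 = -/FDEH/- → run F
t=32: L0/L1/L2 = -/FDEH/- → run F
t=33: L0/L1/L2 = -/FDEH/- → run F
t=34: L0/L1/L2 = -/DEH/- → run D
t=35: L0/L1/L2 = -/DEH/- → run D
t=36: L0/L1/L2 = -/EH/- → run E
t=37: L0/L1/L2 = -/EH/- → run E
t=38: L0/L1/L2 = -/H/- → run H
t=39: (idle)
t=40: (idle)
t=41: (idle)
t=42: (idle)
t=43: (idle)
t=44: (idle)
t=45: (idle)
t=46: (idle)
t=47: (idle)
t=48: (idle)
t=49: (idle)

completion order = B, G, A, C, F, D, E, H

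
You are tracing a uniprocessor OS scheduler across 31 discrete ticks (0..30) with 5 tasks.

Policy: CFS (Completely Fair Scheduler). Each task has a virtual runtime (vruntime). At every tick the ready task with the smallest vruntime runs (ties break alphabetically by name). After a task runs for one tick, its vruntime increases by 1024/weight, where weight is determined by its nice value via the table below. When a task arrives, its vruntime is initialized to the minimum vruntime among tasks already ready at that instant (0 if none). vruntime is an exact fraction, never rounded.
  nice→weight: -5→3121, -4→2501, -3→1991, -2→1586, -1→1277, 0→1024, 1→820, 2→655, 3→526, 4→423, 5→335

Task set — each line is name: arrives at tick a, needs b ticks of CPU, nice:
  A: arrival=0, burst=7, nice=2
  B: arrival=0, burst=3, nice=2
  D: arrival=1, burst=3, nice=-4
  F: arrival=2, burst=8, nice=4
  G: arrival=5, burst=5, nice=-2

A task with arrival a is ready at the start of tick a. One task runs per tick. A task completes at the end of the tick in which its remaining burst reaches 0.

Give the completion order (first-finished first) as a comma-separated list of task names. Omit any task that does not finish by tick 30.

completion order = D, B, G, A, F

t=0: vr[A=0 B=0] → run A
t=1: vr[A=1024/655 B=0 D=0] → run B
t=2: vr[A=1024/655 B=1024/655 D=0 F=0] → run D
t=3: vr[A=1024/655 B=1024/655 D=1024/2501 F=0] → run F
t=4: vr[A=1024/655 B=1024/655 D=1024/2501 F=1024/423] → run D
t=5: vr[A=1024/655 B=1024/655 D=2048/2501 F=1024/423 G=2048/2501] → run D
t=6: vr[A=1024/655 B=1024/655 F=1024/423 G=2048/2501] → run G
t=7: vr[A=1024/655 B=1024/655 F=1024/423 G=47616/32513] → run G
t=8: vr[A=1024/655 B=1024/655 F=1024/423 G=68608/32513] → run A
t=9: vr[A=2048/655 B=1024/655 F=1024/423 G=68608/32513] → run B
t=10: vr[A=2048/655 B=2048/655 F=1024/423 G=68608/32513] → run G
t=11: vr[A=2048/655 B=2048/655 F=1024/423 G=89600/32513] → run F
t=12: vr[A=2048/655 B=2048/655 F=2048/423 G=89600/32513] → run G
t=13: vr[A=2048/655 B=2048/655 F=2048/423 G=110592/32513] → run A
t=14: vr[A=3072/655 B=2048/655 F=2048/423 G=110592/32513] → run B
t=15: vr[A=3072/655 F=2048/423 G=110592/32513] → run G
t=16: vr[A=3072/655 F=2048/423] → run A
t=17: vr[A=4096/655 F=2048/423] → run F
t=18: vr[A=4096/655 F=1024/141] → run A
t=19: vr[A=1024/131 F=1024/141] → run F
t=20: vr[A=1024/131 F=4096/423] → run A
t=21: vr[A=6144/655 F=4096/423] → run A
t=22: vr[F=4096/423] → run F
t=23: vr[F=5120/423] → run F
t=24: vr[F=2048/141] → run F
t=25: vr[F=7168/423] → run F
t=26: (idle)
t=27: (idle)
t=28: (idle)
t=29: (idle)
t=30: (idle)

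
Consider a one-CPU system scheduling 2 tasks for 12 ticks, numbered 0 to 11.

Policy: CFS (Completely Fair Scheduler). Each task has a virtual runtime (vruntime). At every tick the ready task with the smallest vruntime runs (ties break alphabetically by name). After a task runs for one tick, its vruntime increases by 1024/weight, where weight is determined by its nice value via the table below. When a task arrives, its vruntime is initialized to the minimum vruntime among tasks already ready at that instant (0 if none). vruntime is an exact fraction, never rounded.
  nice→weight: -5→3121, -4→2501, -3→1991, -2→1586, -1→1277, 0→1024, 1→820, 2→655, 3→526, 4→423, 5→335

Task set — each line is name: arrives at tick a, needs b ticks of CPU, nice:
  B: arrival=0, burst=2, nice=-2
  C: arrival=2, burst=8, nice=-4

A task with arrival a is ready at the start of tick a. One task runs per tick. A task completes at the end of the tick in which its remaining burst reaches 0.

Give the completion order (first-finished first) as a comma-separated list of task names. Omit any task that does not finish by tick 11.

completion order = B, C

t=0: vr[B=0] → run B
t=1: vr[B=512/793] → run B
t=2: vr[C=0] → run C
t=3: vr[C=1024/2501] → run C
t=4: vr[C=2048/2501] → run C
t=5: vr[C=3072/2501] → run C
t=6: vr[C=4096/2501] → run C
t=7: vr[C=5120/2501] → run C
t=8: vr[C=6144/2501] → run C
t=9: vr[C=7168/2501] → run C
t=10: (idle)
t=11: (idle)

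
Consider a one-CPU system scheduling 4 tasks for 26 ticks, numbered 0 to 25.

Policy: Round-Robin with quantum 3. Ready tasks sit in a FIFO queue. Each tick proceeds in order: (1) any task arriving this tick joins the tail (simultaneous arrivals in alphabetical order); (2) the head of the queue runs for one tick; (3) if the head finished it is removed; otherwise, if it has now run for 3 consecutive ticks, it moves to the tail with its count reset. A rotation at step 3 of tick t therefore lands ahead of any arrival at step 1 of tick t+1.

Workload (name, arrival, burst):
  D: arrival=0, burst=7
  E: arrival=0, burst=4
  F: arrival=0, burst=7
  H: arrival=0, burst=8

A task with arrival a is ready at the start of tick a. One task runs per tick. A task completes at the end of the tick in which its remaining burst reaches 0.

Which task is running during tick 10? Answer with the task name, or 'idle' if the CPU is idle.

running at tick 10 = H

t=0: queue=[D,E,F,H] q_used=0 → run D
t=1: queue=[D,E,F,H] q_used=1 → run D
t=2: queue=[D,E,F,H] q_used=2 → run D
t=3: queue=[E,F,H,D] q_used=0 → run E
t=4: queue=[E,F,H,D] q_used=1 → run E
t=5: queue=[E,F,H,D] q_used=2 → run E
t=6: queue=[F,H,D,E] q_used=0 → run F
t=7: queue=[F,H,D,E] q_used=1 → run F
t=8: queue=[F,H,D,E] q_used=2 → run F
t=9: queue=[H,D,E,F] q_used=0 → run H
t=10: queue=[H,D,E,F] q_used=1 → run H
t=11: queue=[H,D,E,F] q_used=2 → run H
t=12: queue=[D,E,F,H] q_used=0 → run D
t=13: queue=[D,E,F,H] q_used=1 → run D
t=14: queue=[D,E,F,H] q_used=2 → run D
t=15: queue=[E,F,H,D] q_used=0 → run E
t=16: queue=[F,H,D] q_used=0 → run F
t=17: queue=[F,H,D] q_used=1 → run F
t=18: queue=[F,H,D] q_used=2 → run F
t=19: queue=[H,D,F] q_used=0 → run H
t=20: queue=[H,D,F] q_used=1 → run H
t=21: queue=[H,D,F] q_used=2 → run H
t=22: queue=[D,F,H] q_used=0 → run D
t=23: queue=[F,H] q_used=0 → run F
t=24: queue=[H] q_used=0 → run H
t=25: queue=[H] q_used=1 → run H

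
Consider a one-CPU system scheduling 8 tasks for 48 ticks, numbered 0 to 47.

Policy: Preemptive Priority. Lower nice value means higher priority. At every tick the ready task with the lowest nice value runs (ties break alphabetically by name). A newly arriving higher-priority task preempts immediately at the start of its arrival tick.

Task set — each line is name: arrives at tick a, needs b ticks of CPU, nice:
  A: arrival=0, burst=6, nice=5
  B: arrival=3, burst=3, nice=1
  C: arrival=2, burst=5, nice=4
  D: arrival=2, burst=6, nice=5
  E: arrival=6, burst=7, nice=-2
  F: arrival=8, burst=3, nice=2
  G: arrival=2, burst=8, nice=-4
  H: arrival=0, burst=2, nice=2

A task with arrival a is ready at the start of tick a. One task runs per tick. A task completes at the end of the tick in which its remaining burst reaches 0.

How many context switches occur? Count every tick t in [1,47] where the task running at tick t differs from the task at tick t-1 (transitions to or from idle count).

context switches = 8

t=0: ready={A,H} → run H
t=1: ready={A,H} → run H
t=2: ready={A,C,D,G} → run G
t=3: ready={A,B,C,D,G} → run G
t=4: ready={A,B,C,D,G} → run G
t=5: ready={A,B,C,D,G} → run G
t=6: ready={A,B,C,D,E,G} → run G
t=7: ready={A,B,C,D,E,G} → run G
t=8: ready={A,B,C,D,E,F,G} → run G
t=9: ready={A,B,C,D,E,F,G} → run G
t=10: ready={A,B,C,D,E,F} → run E
t=11: ready={A,B,C,D,E,F} → run E
t=12: ready={A,B,C,D,E,F} → run E
t=13: ready={A,B,C,D,E,F} → run E
t=14: ready={A,B,C,D,E,F} → run E
t=15: ready={A,B,C,D,E,F} → run E
t=16: ready={A,B,C,D,E,F} → run E
t=17: ready={A,B,C,D,F} → run B
t=18: ready={A,B,C,D,F} → run B
t=19: ready={A,B,C,D,F} → run B
t=20: ready={A,C,D,F} → run F
t=21: ready={A,C,D,F} → run F
t=22: ready={A,C,D,F} → run F
t=23: ready={A,C,D} → run C
t=24: ready={A,C,D} → run C
t=25: ready={A,C,D} → run C
t=26: ready={A,C,D} → run C
t=27: ready={A,C,D} → run C
t=28: ready={A,D} → run A
t=29: ready={A,D} → run A
t=30: ready={A,D} → run A
t=31: ready={A,D} → run A
t=32: ready={A,D} → run A
t=33: ready={A,D} → run A
t=34: ready={D} → run D
t=35: ready={D} → run D
t=36: ready={D} → run D
t=37: ready={D} → run D
t=38: ready={D} → run D
t=39: ready={D} → run D
t=40: (idle)
t=41: (idle)
t=42: (idle)
t=43: (idle)
t=44: (idle)
t=45: (idle)
t=46: (idle)
t=47: (idle)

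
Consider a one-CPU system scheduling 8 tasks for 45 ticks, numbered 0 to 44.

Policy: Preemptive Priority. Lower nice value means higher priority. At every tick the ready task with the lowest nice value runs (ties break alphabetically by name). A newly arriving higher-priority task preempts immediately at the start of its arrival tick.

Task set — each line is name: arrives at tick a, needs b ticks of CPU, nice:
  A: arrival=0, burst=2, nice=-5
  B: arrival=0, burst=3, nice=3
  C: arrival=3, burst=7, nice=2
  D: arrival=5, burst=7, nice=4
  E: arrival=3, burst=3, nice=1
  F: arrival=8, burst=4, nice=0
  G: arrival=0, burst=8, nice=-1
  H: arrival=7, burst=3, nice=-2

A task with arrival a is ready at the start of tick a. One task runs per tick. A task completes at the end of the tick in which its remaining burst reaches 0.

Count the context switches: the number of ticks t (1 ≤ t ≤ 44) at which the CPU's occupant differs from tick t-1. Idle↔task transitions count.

t=0: ready={A,B,G} → run A
t=1: ready={A,B,G} → run A
t=2: ready={B,G} → run G
t=3: ready={B,C,E,G} → run G
t=4: ready={B,C,E,G} → run G
t=5: ready={B,C,D,E,G} → run G
t=6: ready={B,C,D,E,G} → run G
t=7: ready={B,C,D,E,G,H} → run H
t=8: ready={B,C,D,E,F,G,H} → run H
t=9: ready={B,C,D,E,F,G,H} → run H
t=10: ready={B,C,D,E,F,G} → run G
t=11: ready={B,C,D,E,F,G} → run G
t=12: ready={B,C,D,E,F,G} → run G
t=13: ready={B,C,D,E,F} → run F
t=14: ready={B,C,D,E,F} → run F
t=15: ready={B,C,D,E,F} → run F
t=16: ready={B,C,D,E,F} → run F
t=17: ready={B,C,D,E} → run E
t=18: ready={B,C,D,E} → run E
t=19: ready={B,C,D,E} → run E
t=20: ready={B,C,D} → run C
t=21: ready={B,C,D} → run C
t=22: ready={B,C,D} → run C
t=23: ready={B,C,D} → run C
t=24: ready={B,C,D} → run C
t=25: ready={B,C,D} → run C
t=26: ready={B,C,D} → run C
t=27: ready={B,D} → run B
t=28: ready={B,D} → run B
t=29: ready={B,D} → run B
t=30: ready={D} → run D
t=31: ready={D} → run D
t=32: ready={D} → run D
t=33: ready={D} → run D
t=34: ready={D} → run D
t=35: ready={D} → run D
t=36: ready={D} → run D
t=37: (idle)
t=38: (idle)
t=39: (idle)
t=40: (idle)
t=41: (idle)
t=42: (idle)
t=43: (idle)
t=44: (idle)

context switches = 9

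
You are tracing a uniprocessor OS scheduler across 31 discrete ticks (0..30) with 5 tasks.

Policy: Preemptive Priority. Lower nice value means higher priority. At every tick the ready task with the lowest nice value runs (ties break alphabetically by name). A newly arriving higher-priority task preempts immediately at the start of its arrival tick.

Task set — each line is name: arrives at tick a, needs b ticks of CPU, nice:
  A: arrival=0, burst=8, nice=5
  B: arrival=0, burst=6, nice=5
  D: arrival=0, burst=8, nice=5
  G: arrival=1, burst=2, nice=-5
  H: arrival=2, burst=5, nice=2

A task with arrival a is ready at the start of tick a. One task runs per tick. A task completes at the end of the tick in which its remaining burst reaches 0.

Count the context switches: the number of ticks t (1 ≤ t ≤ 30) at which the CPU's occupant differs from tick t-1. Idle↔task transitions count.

t=0: ready={A,B,D} → run A
t=1: ready={A,B,D,G} → run G
t=2: ready={A,B,D,G,H} → run G
t=3: ready={A,B,D,H} → run H
t=4: ready={A,B,D,H} → run H
t=5: ready={A,B,D,H} → run H
t=6: ready={A,B,D,H} → run H
t=7: ready={A,B,D,H} → run H
t=8: ready={A,B,D} → run A
t=9: ready={A,B,D} → run A
t=10: ready={A,B,D} → run A
t=11: ready={A,B,D} → run A
t=12: ready={A,B,D} → run A
t=13: ready={A,B,D} → run A
t=14: ready={A,B,D} → run A
t=15: ready={B,D} → run B
t=16: ready={B,D} → run B
t=17: ready={B,D} → run B
t=18: ready={B,D} → run B
t=19: ready={B,D} → run B
t=20: ready={B,D} → run B
t=21: ready={D} → run D
t=22: ready={D} → run D
t=23: ready={D} → run D
t=24: ready={D} → run D
t=25: ready={D} → run D
t=26: ready={D} → run D
t=27: ready={D} → run D
t=28: ready={D} → run D
t=29: (idle)
t=30: (idle)

context switches = 6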